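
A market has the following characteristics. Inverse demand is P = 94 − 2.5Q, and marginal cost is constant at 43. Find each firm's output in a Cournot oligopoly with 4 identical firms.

q_i = 4.08

Cournot with 4 identical firms: the symmetric best-response condition is 94 − 12.5q = 43. Each firm produces q = 4.08, total output Q = 16.32, price P = 53.2.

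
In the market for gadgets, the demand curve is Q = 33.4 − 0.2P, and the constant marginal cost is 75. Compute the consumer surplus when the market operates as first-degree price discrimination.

CS = 0

Inverting demand: P = 167 − 5Q.
A perfectly discriminating monopolist sells every unit with P(Q) ≥ MC(Q), so output equals the competitive quantity Q = 18.4. Each buyer pays their reservation price, so CS = 0 and the firm captures all surplus.
CS = 0.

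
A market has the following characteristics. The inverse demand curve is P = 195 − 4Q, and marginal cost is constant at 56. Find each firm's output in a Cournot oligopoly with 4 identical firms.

q_i = 6.95

Cournot with 4 identical firms: the symmetric best-response condition is 195 − 20q = 56. Each firm produces q = 6.95, total output Q = 27.8, price P = 83.8.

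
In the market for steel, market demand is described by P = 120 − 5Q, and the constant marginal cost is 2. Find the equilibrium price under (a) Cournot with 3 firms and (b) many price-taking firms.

Cournot: P = 31.5; Competition: P = 2

Cournot with 3 identical firms: the symmetric best-response condition is 120 − 20q = 2. Each firm produces q = 5.9, total output Q = 17.7, price P = 31.5.
Competitive firms price at marginal cost: P = 2, giving Q = 23.6.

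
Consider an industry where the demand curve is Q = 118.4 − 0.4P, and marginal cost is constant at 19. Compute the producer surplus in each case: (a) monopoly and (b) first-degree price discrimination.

Monopoly: PS = 7672.9; Perfect PD: PS = 15345.8

Inverting demand: P = 296 − 2.5Q.
The monopolist equates marginal revenue to marginal cost: 296 − 5Q = 19, so Q = 55.4. From demand, P = 157.5.
PS = (157.5 − 19)·55.4 = 7672.9.
With perfect price discrimination, output is the efficient level Q = 110.8 (where demand meets MC), but every buyer pays their willingness to pay: CS = 0 and PS = total surplus.
PS = ½·(296 − 19)·110.8 = 15345.8.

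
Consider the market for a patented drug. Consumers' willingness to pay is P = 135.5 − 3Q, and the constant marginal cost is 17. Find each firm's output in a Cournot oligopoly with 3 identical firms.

Cournot with 3 identical firms: the symmetric best-response condition is 135.5 − 12q = 17. Each firm produces q = 9.875, total output Q = 29.625, price P = 46.625.

q_i = 9.875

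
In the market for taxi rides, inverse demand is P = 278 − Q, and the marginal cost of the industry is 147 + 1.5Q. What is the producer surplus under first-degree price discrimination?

PS = 3432.2

Under first-degree price discrimination the firm charges each unit its demand price and produces up to where P = MC, i.e. Q = 52.4. Consumer surplus is zero; producer surplus equals total surplus.
PS = ½·(278 − 147)·52.4 = 3432.2.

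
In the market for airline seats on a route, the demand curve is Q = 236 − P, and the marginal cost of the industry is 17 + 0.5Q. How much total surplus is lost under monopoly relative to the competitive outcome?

Inverting demand: P = 236 − Q.
Under competition P = MC: 236 − Q = 17 + 0.5Q ⇒ Q = 146, P = 90.
The monopolist equates marginal revenue to marginal cost: 236 − 2Q = 17 + 0.5Q, so Q = 87.6. From demand, P = 148.4.
CS = ½·(236 − 90)·146 = 10658; PS = (90·146 − 17·146 − ½·0.5·146²) = 5329; TS = 15987.
CS = ½·(236 − 148.4)·87.6 = 3836.88; PS = (148.4·87.6 − 17·87.6 − ½·0.5·87.6²) = 9592.2; TS = 13429.08.
DWL = 15987 − 13429.08 = 2557.92.

DWL = 2557.92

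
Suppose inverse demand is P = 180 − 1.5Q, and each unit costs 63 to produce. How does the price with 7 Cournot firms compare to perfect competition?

In a 7-firm Cournot equilibrium, symmetry and the first-order condition give q = (180 − 63)/(12) = 9.75. So Q = 68.25 and P = 77.625.
Perfect competition: P = MC = 63, so 180 − 1.5Q = 63 and Q = 78.

Cournot: P = 77.625; Competition: P = 63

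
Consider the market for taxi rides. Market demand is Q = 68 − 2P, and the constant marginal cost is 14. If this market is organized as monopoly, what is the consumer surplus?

CS = 100

Inverting demand: P = 34 − 0.5Q.
The monopolist equates marginal revenue to marginal cost: 34 − Q = 14, so Q = 20. From demand, P = 24.
CS = ½·(34 − 24)·20 = 100.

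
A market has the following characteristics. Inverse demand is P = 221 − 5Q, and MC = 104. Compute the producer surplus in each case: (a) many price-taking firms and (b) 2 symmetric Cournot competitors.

Perfect competition: P = MC = 104, so 221 − 5Q = 104 and Q = 23.4.
PS = (104 − 104)·23.4 = 0.
In a 2-firm Cournot equilibrium, symmetry and the first-order condition give q = (221 − 104)/(15) = 7.8. So Q = 15.6 and P = 143.
PS = (143 − 104)·15.6 = 608.4.

Competition: PS = 0; Cournot: PS = 608.4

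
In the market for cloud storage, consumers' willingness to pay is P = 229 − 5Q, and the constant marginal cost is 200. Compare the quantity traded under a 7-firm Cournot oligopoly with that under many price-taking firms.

In a 7-firm Cournot equilibrium, symmetry and the first-order condition give q = (229 − 200)/(40) = 0.725. So Q = 5.075 and P = 203.625.
Under competition P = MC = 200, so Q = (229 − 200)/5 = 5.8.

Cournot: Q = 5.075; Competition: Q = 5.8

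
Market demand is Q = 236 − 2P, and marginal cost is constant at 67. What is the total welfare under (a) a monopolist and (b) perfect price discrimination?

Monopoly: TS = 1950.75; Perfect PD: TS = 2601

Inverting demand: P = 118 − 0.5Q.
A monopolist chooses Q where MR = MC. MR = 118 − Q; setting this equal to 67 gives Q = 51 and P = 92.5.
CS = ½·(118 − 92.5)·51 = 650.25; PS = (92.5 − 67)·51 = 1300.5; TS = 1950.75.
A perfectly discriminating monopolist sells every unit with P(Q) ≥ MC(Q), so output equals the competitive quantity Q = 102. Each buyer pays their reservation price, so CS = 0 and the firm captures all surplus.
TS = 2601 (equal to competitive TS).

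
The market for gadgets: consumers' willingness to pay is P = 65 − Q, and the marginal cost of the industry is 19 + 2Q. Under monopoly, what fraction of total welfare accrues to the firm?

Monopoly sets MR = MC: 65 − 2Q = 19 + 2Q ⇒ Q = 11.5, P = 65 − 11.5 = 53.5.
CS = ½·(65 − 53.5)·11.5 = 66.125.
PS = P·Q − VC(Q) = 53.5·11.5 − (19·11.5 + ½·2·11.5²) = 264.5.
Share captured = PS/TS = 264.5/330.625 = 0.8.

PS/TS = 0.8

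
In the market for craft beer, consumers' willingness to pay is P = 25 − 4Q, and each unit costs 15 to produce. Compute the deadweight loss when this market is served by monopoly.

Competitive firms price at marginal cost: P = 15, giving Q = 2.5.
The monopolist equates marginal revenue to marginal cost: 25 − 8Q = 15, so Q = 1.25. From demand, P = 20.
DWL is the triangle between Q = 1.25 and Q = 2.5: ½·(2.5 − 1.25)·(20 − 15) = 3.125.

DWL = 3.125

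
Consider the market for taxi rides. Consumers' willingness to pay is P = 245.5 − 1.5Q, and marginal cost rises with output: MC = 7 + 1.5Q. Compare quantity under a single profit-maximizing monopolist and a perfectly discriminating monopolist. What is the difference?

Q rises by 26.5

The monopolist equates marginal revenue to marginal cost: 245.5 − 3Q = 7 + 1.5Q, so Q = 53. From demand, P = 166.
Under first-degree price discrimination the firm charges each unit its demand price and produces up to where P = MC, i.e. Q = 79.5. Consumer surplus is zero; producer surplus equals total surplus.
Change in quantity: 79.5 − 53 = 26.5.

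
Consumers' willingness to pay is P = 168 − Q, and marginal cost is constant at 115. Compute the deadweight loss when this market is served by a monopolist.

DWL = 351.125

Under competition P = MC = 115, so Q = (168 − 115)/1 = 53.
The monopolist equates marginal revenue to marginal cost: 168 − 2Q = 115, so Q = 26.5. From demand, P = 141.5.
DWL is the triangle between Q = 26.5 and Q = 53: ½·(53 − 26.5)·(141.5 − 115) = 351.125.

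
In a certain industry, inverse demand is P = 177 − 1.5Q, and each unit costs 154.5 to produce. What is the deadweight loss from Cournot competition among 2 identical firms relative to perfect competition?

Competitive firms price at marginal cost: P = 154.5, giving Q = 15.
In a 2-firm Cournot equilibrium, symmetry and the first-order condition give q = (177 − 154.5)/(4.5) = 5. So Q = 10 and P = 162.
DWL is the triangle between Q = 10 and Q = 15: ½·(15 − 10)·(162 − 154.5) = 18.75.

DWL = 18.75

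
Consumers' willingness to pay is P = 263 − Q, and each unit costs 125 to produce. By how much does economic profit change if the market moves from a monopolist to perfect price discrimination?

Economic profit rises by 4761

The monopolist equates marginal revenue to marginal cost: 263 − 2Q = 125, so Q = 69. From demand, P = 194.
Profit = (194 − 125)·69 = 4761.
Under first-degree price discrimination the firm charges each unit its demand price and produces up to where P = MC, i.e. Q = 138. Consumer surplus is zero; producer surplus equals total surplus.
PS equals the full surplus area, 9522. Profit = 9522 = 9522.
Change in economic profit: 9522 − 4761 = 4761.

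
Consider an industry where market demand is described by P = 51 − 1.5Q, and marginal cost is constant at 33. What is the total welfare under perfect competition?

Competitive firms price at marginal cost: P = 33, giving Q = 12.
CS = ½·(51 − 33)·12 = 108; PS = (33 − 33)·12 = 0; TS = 108.

TS = 108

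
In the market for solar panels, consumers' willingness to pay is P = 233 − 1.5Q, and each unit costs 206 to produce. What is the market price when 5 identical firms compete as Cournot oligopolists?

In a 5-firm Cournot equilibrium, symmetry and the first-order condition give q = (233 − 206)/(9) = 3. So Q = 15 and P = 210.5.

P = 210.5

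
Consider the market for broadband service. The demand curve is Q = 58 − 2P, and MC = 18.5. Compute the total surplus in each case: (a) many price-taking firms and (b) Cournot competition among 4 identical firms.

Competition: TS = 110.25; Cournot: TS = 105.84

Inverting demand: P = 29 − 0.5Q.
Competitive firms price at marginal cost: P = 18.5, giving Q = 21.
CS = ½·(29 − 18.5)·21 = 110.25; PS = (18.5 − 18.5)·21 = 0; TS = 110.25.
Cournot with 4 identical firms: the symmetric best-response condition is 29 − 2.5q = 18.5. Each firm produces q = 4.2, total output Q = 16.8, price P = 20.6.
CS = ½·(29 − 20.6)·16.8 = 70.56; PS = (20.6 − 18.5)·16.8 = 35.28; TS = 105.84.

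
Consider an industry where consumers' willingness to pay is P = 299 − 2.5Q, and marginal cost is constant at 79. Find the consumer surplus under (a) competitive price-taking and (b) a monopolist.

Competitive firms price at marginal cost: P = 79, giving Q = 88.
CS = ½·(299 − 79)·88 = 9680.
A monopolist chooses Q where MR = MC. MR = 299 − 5Q; setting this equal to 79 gives Q = 44 and P = 189.
CS = ½·(299 − 189)·44 = 2420.

Competition: CS = 9680; Monopoly: CS = 2420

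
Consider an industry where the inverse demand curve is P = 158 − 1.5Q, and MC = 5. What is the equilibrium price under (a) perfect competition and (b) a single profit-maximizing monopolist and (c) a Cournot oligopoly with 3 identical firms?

Competition: P = 5; Monopoly: P = 81.5; Cournot: P = 43.25

Under competition P = MC = 5, so Q = (158 − 5)/1.5 = 102.
A monopolist chooses Q where MR = MC. MR = 158 − 3Q; setting this equal to 5 gives Q = 51 and P = 81.5.
Cournot with 3 identical firms: the symmetric best-response condition is 158 − 6q = 5. Each firm produces q = 25.5, total output Q = 76.5, price P = 43.25.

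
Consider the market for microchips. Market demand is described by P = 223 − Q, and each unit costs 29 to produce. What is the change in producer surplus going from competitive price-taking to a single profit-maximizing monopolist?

PS rises by 9409

Competitive firms price at marginal cost: P = 29, giving Q = 194.
PS = (29 − 29)·194 = 0.
Monopoly sets MR = MC: 223 − 2Q = 29 ⇒ Q = 97, P = 223 − 97 = 126.
PS = (126 − 29)·97 = 9409.
Change in producer surplus: 9409 − 0 = 9409.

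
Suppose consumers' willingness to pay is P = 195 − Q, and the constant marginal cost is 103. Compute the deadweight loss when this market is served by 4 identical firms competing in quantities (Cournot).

Under competition P = MC = 103, so Q = (195 − 103)/1 = 92.
In a 4-firm Cournot equilibrium, symmetry and the first-order condition give q = (195 − 103)/(5) = 18.4. So Q = 73.6 and P = 121.4.
DWL is the triangle between Q = 73.6 and Q = 92: ½·(92 − 73.6)·(121.4 − 103) = 169.28.

DWL = 169.28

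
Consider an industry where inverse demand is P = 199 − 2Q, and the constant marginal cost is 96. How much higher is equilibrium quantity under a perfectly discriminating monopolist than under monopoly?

A monopolist chooses Q where MR = MC. MR = 199 − 4Q; setting this equal to 96 gives Q = 25.75 and P = 147.5.
Under first-degree price discrimination the firm charges each unit its demand price and produces up to where P = MC, i.e. Q = 51.5. Consumer surplus is zero; producer surplus equals total surplus.
Change in equilibrium quantity: 51.5 − 25.75 = 25.75.

Q rises by 25.75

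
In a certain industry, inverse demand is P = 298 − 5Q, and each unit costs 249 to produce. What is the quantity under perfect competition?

Q = 9.8

Perfect competition: P = MC = 249, so 298 − 5Q = 249 and Q = 9.8.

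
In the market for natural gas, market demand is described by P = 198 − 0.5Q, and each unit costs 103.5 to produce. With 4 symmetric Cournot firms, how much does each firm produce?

Cournot with 4 identical firms: the symmetric best-response condition is 198 − 2.5q = 103.5. Each firm produces q = 37.8, total output Q = 151.2, price P = 122.4.

q_i = 37.8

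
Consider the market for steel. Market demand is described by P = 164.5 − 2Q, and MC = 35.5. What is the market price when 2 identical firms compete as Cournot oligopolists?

With 2 symmetric Cournot firms, each firm's FOC gives 164.5 − 6q = 35.5, so q = 21.5, Q = 2·21.5 = 43, and P = 78.5.

P = 78.5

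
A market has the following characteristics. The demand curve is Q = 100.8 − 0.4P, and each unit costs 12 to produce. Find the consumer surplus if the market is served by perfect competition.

CS = 11520

Inverting demand: P = 252 − 2.5Q.
Perfect competition: P = MC = 12, so 252 − 2.5Q = 12 and Q = 96.
CS = ½·(252 − 12)·96 = 11520.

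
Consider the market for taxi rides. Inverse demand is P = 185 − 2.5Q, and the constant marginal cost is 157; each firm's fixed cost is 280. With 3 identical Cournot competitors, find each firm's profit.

With 3 symmetric Cournot firms, each firm's FOC gives 185 − 10q = 157, so q = 2.8, Q = 3·2.8 = 8.4, and P = 164.
Each firm's profit = (164 − 157)·2.8 − 280 = −260.4.

π_i = −260.4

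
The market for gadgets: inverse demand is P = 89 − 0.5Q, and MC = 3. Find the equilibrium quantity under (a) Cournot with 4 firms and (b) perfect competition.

Cournot: Q = 137.6; Competition: Q = 172

In a 4-firm Cournot equilibrium, symmetry and the first-order condition give q = (89 − 3)/(2.5) = 34.4. So Q = 137.6 and P = 20.2.
Competitive firms price at marginal cost: P = 3, giving Q = 172.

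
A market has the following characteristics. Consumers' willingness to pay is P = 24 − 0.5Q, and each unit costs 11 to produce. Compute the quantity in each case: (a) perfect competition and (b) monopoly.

Perfect competition: P = MC = 11, so 24 − 0.5Q = 11 and Q = 26.
Monopoly sets MR = MC: 24 − Q = 11 ⇒ Q = 13, P = 24 − 0.5·13 = 17.5.

Competition: Q = 26; Monopoly: Q = 13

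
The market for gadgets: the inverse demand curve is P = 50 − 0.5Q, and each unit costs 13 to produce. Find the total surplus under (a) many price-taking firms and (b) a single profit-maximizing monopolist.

Under competition P = MC = 13, so Q = (50 − 13)/0.5 = 74.
CS = ½·(50 − 13)·74 = 1369; PS = (13 − 13)·74 = 0; TS = 1369.
A monopolist chooses Q where MR = MC. MR = 50 − Q; setting this equal to 13 gives Q = 37 and P = 31.5.
CS = ½·(50 − 31.5)·37 = 342.25; PS = (31.5 − 13)·37 = 684.5; TS = 1026.75.

Competition: TS = 1369; Monopoly: TS = 1026.75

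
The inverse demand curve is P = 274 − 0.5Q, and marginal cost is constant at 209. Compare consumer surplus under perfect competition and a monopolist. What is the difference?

Under competition P = MC = 209, so Q = (274 − 209)/0.5 = 130.
CS = ½·(274 − 209)·130 = 4225.
Monopoly sets MR = MC: 274 − Q = 209 ⇒ Q = 65, P = 274 − 0.5·65 = 241.5.
CS = ½·(274 − 241.5)·65 = 1056.25.
Change in consumer surplus: 1056.25 − 4225 = −3168.75.

Consumer surplus falls by 3168.75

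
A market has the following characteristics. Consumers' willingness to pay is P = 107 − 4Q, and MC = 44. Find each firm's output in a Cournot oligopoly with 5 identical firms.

q_i = 2.625

In a 5-firm Cournot equilibrium, symmetry and the first-order condition give q = (107 − 44)/(24) = 2.625. So Q = 13.125 and P = 54.5.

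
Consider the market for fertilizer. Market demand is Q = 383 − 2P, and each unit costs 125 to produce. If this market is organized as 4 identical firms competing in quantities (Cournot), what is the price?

Inverting demand: P = 191.5 − 0.5Q.
Cournot with 4 identical firms: the symmetric best-response condition is 191.5 − 2.5q = 125. Each firm produces q = 26.6, total output Q = 106.4, price P = 138.3.

P = 138.3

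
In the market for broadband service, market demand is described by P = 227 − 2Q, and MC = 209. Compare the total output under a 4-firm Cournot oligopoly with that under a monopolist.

Cournot: Q = 7.2; Monopoly: Q = 4.5

Cournot with 4 identical firms: the symmetric best-response condition is 227 − 10q = 209. Each firm produces q = 1.8, total output Q = 7.2, price P = 212.6.
The monopolist equates marginal revenue to marginal cost: 227 − 4Q = 209, so Q = 4.5. From demand, P = 218.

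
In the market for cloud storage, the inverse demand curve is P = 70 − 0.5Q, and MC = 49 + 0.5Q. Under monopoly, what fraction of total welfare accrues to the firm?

Monopoly sets MR = MC: 70 − Q = 49 + 0.5Q ⇒ Q = 14, P = 70 − 0.5·14 = 63.
CS = ½·(70 − 63)·14 = 49.
PS = P·Q − VC(Q) = 63·14 − (49·14 + ½·0.5·14²) = 147.
Share captured = PS/TS = 147/196 = 0.75.

PS/TS = 0.75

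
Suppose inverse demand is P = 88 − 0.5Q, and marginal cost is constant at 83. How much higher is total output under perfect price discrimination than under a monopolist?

Monopoly sets MR = MC: 88 − Q = 83 ⇒ Q = 5, P = 88 − 0.5·5 = 85.5.
Under first-degree price discrimination the firm charges each unit its demand price and produces up to where P = MC, i.e. Q = 10. Consumer surplus is zero; producer surplus equals total surplus.
Change in total output: 10 − 5 = 5.

Total output rises by 5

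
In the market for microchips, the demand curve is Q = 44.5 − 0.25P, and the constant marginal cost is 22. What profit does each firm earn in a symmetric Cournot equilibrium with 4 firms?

Inverting demand: P = 178 − 4Q.
In a 4-firm Cournot equilibrium, symmetry and the first-order condition give q = (178 − 22)/(20) = 7.8. So Q = 31.2 and P = 53.2.
Each firm's profit = (53.2 − 22)·7.8 = 243.36.

π_i = 243.36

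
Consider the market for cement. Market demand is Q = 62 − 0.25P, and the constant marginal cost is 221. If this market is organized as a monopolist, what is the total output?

Inverting demand: P = 248 − 4Q.
The monopolist equates marginal revenue to marginal cost: 248 − 8Q = 221, so Q = 3.375. From demand, P = 234.5.

Q = 3.375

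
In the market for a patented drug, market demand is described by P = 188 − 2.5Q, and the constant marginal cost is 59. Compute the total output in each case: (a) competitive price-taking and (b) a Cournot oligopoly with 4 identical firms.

Competitive firms price at marginal cost: P = 59, giving Q = 51.6.
Cournot with 4 identical firms: the symmetric best-response condition is 188 − 12.5q = 59. Each firm produces q = 10.32, total output Q = 41.28, price P = 84.8.

Competition: Q = 51.6; Cournot: Q = 41.28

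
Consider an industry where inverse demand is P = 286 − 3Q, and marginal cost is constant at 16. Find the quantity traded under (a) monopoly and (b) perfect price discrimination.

Monopoly: Q = 45; Perfect PD: Q = 90

Monopoly sets MR = MC: 286 − 6Q = 16 ⇒ Q = 45, P = 286 − 3·45 = 151.
With perfect price discrimination, output is the efficient level Q = 90 (where demand meets MC), but every buyer pays their willingness to pay: CS = 0 and PS = total surplus.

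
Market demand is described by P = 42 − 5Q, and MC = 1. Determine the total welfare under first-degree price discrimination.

TS = 168.1

A perfectly discriminating monopolist sells every unit with P(Q) ≥ MC(Q), so output equals the competitive quantity Q = 8.2. Each buyer pays their reservation price, so CS = 0 and the firm captures all surplus.
TS = 168.1 (equal to competitive TS).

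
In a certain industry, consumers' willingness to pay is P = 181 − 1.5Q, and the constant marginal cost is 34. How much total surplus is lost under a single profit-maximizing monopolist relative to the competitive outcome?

Under competition P = MC = 34, so Q = (181 − 34)/1.5 = 98.
The monopolist equates marginal revenue to marginal cost: 181 − 3Q = 34, so Q = 49. From demand, P = 107.5.
DWL is the triangle between Q = 49 and Q = 98: ½·(98 − 49)·(107.5 − 34) = 1800.75.

DWL = 1800.75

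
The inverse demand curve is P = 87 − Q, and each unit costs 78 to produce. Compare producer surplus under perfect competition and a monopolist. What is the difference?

Producer surplus rises by 20.25

Under competition P = MC = 78, so Q = (87 − 78)/1 = 9.
PS = (78 − 78)·9 = 0.
A monopolist chooses Q where MR = MC. MR = 87 − 2Q; setting this equal to 78 gives Q = 4.5 and P = 82.5.
PS = (82.5 − 78)·4.5 = 20.25.
Change in producer surplus: 20.25 − 0 = 20.25.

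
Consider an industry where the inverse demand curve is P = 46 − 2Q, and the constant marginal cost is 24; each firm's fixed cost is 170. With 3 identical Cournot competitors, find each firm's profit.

π_i = −154.875

In a 3-firm Cournot equilibrium, symmetry and the first-order condition give q = (46 − 24)/(8) = 2.75. So Q = 8.25 and P = 29.5.
Each firm's profit = (29.5 − 24)·2.75 − 170 = −154.875.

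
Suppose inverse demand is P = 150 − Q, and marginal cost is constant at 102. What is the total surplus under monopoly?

Monopoly sets MR = MC: 150 − 2Q = 102 ⇒ Q = 24, P = 150 − 24 = 126.
CS = ½·(150 − 126)·24 = 288; PS = (126 − 102)·24 = 576; TS = 864.

TS = 864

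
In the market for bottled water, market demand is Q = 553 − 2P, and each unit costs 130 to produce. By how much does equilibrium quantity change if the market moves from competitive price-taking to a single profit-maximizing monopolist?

Inverting demand: P = 276.5 − 0.5Q.
Perfect competition: P = MC = 130, so 276.5 − 0.5Q = 130 and Q = 293.
Monopoly sets MR = MC: 276.5 − Q = 130 ⇒ Q = 146.5, P = 276.5 − 0.5·146.5 = 203.25.
Change in equilibrium quantity: 146.5 − 293 = −146.5.

Q falls by 146.5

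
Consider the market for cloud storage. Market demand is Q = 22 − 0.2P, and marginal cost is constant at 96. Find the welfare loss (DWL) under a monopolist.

DWL = 4.9

Inverting demand: P = 110 − 5Q.
Competitive firms price at marginal cost: P = 96, giving Q = 2.8.
The monopolist equates marginal revenue to marginal cost: 110 − 10Q = 96, so Q = 1.4. From demand, P = 103.
DWL is the triangle between Q = 1.4 and Q = 2.8: ½·(2.8 − 1.4)·(103 − 96) = 4.9.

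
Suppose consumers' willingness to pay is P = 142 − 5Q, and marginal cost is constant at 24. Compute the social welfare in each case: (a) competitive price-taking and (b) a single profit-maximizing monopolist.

Competition: TS = 1392.4; Monopoly: TS = 1044.3

Competitive firms price at marginal cost: P = 24, giving Q = 23.6.
CS = ½·(142 − 24)·23.6 = 1392.4; PS = (24 − 24)·23.6 = 0; TS = 1392.4.
A monopolist chooses Q where MR = MC. MR = 142 − 10Q; setting this equal to 24 gives Q = 11.8 and P = 83.
CS = ½·(142 − 83)·11.8 = 348.1; PS = (83 − 24)·11.8 = 696.2; TS = 1044.3.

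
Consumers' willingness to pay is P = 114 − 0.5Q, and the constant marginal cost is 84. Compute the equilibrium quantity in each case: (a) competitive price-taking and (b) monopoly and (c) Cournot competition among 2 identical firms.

Competition: Q = 60; Monopoly: Q = 30; Cournot: Q = 40

Under competition P = MC = 84, so Q = (114 − 84)/0.5 = 60.
A monopolist chooses Q where MR = MC. MR = 114 − Q; setting this equal to 84 gives Q = 30 and P = 99.
Cournot with 2 identical firms: the symmetric best-response condition is 114 − 1.5q = 84. Each firm produces q = 20, total output Q = 40, price P = 94.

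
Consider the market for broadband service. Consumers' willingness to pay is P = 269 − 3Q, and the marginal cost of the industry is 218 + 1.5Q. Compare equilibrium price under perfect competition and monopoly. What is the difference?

Under competition P = MC: 269 − 3Q = 218 + 1.5Q ⇒ Q = 34/3, P = 235.
Monopoly sets MR = MC: 269 − 6Q = 218 + 1.5Q ⇒ Q = 6.8, P = 269 − 3·6.8 = 248.6.
Change in equilibrium price: 248.6 − 235 = 13.6.

P rises by 13.6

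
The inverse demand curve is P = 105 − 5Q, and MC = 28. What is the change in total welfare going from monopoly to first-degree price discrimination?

Monopoly sets MR = MC: 105 − 10Q = 28 ⇒ Q = 7.7, P = 105 − 5·7.7 = 66.5.
CS = ½·(105 − 66.5)·7.7 = 148.225; PS = (66.5 − 28)·7.7 = 296.45; TS = 444.675.
A perfectly discriminating monopolist sells every unit with P(Q) ≥ MC(Q), so output equals the competitive quantity Q = 15.4. Each buyer pays their reservation price, so CS = 0 and the firm captures all surplus.
TS = 592.9 (equal to competitive TS).
Change in total welfare: 592.9 − 444.675 = 148.225.

Total welfare rises by 148.225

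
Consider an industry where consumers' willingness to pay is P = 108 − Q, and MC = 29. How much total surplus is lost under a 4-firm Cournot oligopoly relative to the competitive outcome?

DWL = 124.82

Competitive firms price at marginal cost: P = 29, giving Q = 79.
With 4 symmetric Cournot firms, each firm's FOC gives 108 − 5q = 29, so q = 15.8, Q = 4·15.8 = 63.2, and P = 44.8.
DWL is the triangle between Q = 63.2 and Q = 79: ½·(79 − 63.2)·(44.8 − 29) = 124.82.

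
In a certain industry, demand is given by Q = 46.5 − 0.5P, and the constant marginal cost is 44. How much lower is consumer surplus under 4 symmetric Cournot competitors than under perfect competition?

Consumer surplus falls by 216.09

Inverting demand: P = 93 − 2Q.
Competitive firms price at marginal cost: P = 44, giving Q = 24.5.
CS = ½·(93 − 44)·24.5 = 600.25.
Cournot with 4 identical firms: the symmetric best-response condition is 93 − 10q = 44. Each firm produces q = 4.9, total output Q = 19.6, price P = 53.8.
CS = ½·(93 − 53.8)·19.6 = 384.16.
Change in consumer surplus: 384.16 − 600.25 = −216.09.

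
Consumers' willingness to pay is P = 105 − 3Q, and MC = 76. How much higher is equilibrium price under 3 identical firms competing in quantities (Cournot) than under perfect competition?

Equilibrium price rises by 7.25

Under competition P = MC = 76, so Q = (105 − 76)/3 = 29/3.
In a 3-firm Cournot equilibrium, symmetry and the first-order condition give q = (105 − 76)/(12) = 29/12. So Q = 7.25 and P = 83.25.
Change in equilibrium price: 83.25 − 76 = 7.25.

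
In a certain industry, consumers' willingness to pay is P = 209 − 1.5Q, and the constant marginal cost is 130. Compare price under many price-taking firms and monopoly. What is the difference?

Competitive firms price at marginal cost: P = 130, giving Q = 158/3.
The monopolist equates marginal revenue to marginal cost: 209 − 3Q = 130, so Q = 79/3. From demand, P = 169.5.
Change in price: 169.5 − 130 = 39.5.

P rises by 39.5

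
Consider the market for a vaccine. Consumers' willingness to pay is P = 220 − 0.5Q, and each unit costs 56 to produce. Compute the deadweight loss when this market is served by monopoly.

Competitive firms price at marginal cost: P = 56, giving Q = 328.
A monopolist chooses Q where MR = MC. MR = 220 − Q; setting this equal to 56 gives Q = 164 and P = 138.
DWL is the triangle between Q = 164 and Q = 328: ½·(328 − 164)·(138 − 56) = 6724.

DWL = 6724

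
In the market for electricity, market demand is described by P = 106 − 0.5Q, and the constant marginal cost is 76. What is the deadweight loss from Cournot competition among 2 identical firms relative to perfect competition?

DWL = 100

Under competition P = MC = 76, so Q = (106 − 76)/0.5 = 60.
In a 2-firm Cournot equilibrium, symmetry and the first-order condition give q = (106 − 76)/(1.5) = 20. So Q = 40 and P = 86.
DWL is the triangle between Q = 40 and Q = 60: ½·(60 − 40)·(86 − 76) = 100.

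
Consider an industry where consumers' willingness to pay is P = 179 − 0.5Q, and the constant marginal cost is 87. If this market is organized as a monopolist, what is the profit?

Monopoly sets MR = MC: 179 − Q = 87 ⇒ Q = 92, P = 179 − 0.5·92 = 133.
Profit = (133 − 87)·92 = 4232.

Profit = 4232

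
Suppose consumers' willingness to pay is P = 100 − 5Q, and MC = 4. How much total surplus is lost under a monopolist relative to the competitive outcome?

Competitive firms price at marginal cost: P = 4, giving Q = 19.2.
The monopolist equates marginal revenue to marginal cost: 100 − 10Q = 4, so Q = 9.6. From demand, P = 52.
DWL is the triangle between Q = 9.6 and Q = 19.2: ½·(19.2 − 9.6)·(52 − 4) = 230.4.

DWL = 230.4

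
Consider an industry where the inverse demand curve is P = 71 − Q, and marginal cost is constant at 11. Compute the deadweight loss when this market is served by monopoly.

DWL = 450

Competitive firms price at marginal cost: P = 11, giving Q = 60.
Monopoly sets MR = MC: 71 − 2Q = 11 ⇒ Q = 30, P = 71 − 30 = 41.
DWL is the triangle between Q = 30 and Q = 60: ½·(60 − 30)·(41 − 11) = 450.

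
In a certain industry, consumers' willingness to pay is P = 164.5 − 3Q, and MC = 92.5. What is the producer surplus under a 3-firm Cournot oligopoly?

PS = 324

Cournot with 3 identical firms: the symmetric best-response condition is 164.5 − 12q = 92.5. Each firm produces q = 6, total output Q = 18, price P = 110.5.
PS = (110.5 − 92.5)·18 = 324.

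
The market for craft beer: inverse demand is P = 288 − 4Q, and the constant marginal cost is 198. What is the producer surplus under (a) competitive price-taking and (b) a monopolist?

Competition: PS = 0; Monopoly: PS = 506.25

Under competition P = MC = 198, so Q = (288 − 198)/4 = 22.5.
PS = (198 − 198)·22.5 = 0.
The monopolist equates marginal revenue to marginal cost: 288 − 8Q = 198, so Q = 11.25. From demand, P = 243.
PS = (243 − 198)·11.25 = 506.25.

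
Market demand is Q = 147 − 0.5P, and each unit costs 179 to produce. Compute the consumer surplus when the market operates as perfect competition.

Inverting demand: P = 294 − 2Q.
Under competition P = MC = 179, so Q = (294 − 179)/2 = 57.5.
CS = ½·(294 − 179)·57.5 = 3306.25.

CS = 3306.25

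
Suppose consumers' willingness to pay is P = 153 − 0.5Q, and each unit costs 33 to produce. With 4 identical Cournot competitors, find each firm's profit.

π_i = 1152

With 4 symmetric Cournot firms, each firm's FOC gives 153 − 2.5q = 33, so q = 48, Q = 4·48 = 192, and P = 57.
Each firm's profit = (57 − 33)·48 = 1152.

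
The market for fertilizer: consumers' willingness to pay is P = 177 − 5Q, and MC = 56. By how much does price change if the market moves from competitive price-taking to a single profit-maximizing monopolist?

P rises by 60.5

Perfect competition: P = MC = 56, so 177 − 5Q = 56 and Q = 24.2.
The monopolist equates marginal revenue to marginal cost: 177 − 10Q = 56, so Q = 12.1. From demand, P = 116.5.
Change in price: 116.5 − 56 = 60.5.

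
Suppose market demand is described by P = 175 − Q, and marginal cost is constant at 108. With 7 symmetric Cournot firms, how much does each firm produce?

With 7 symmetric Cournot firms, each firm's FOC gives 175 − 8q = 108, so q = 8.375, Q = 7·8.375 = 58.625, and P = 116.375.

q_i = 8.375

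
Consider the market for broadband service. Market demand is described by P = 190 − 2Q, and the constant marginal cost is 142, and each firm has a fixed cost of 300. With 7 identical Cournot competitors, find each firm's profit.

In a 7-firm Cournot equilibrium, symmetry and the first-order condition give q = (190 − 142)/(16) = 3. So Q = 21 and P = 148.
Each firm's profit = (148 − 142)·3 − 300 = −282.

π_i = −282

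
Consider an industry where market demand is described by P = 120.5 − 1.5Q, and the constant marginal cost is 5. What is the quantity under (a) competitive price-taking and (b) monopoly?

Competition: Q = 77; Monopoly: Q = 38.5

Perfect competition: P = MC = 5, so 120.5 − 1.5Q = 5 and Q = 77.
Monopoly sets MR = MC: 120.5 − 3Q = 5 ⇒ Q = 38.5, P = 120.5 − 1.5·38.5 = 62.75.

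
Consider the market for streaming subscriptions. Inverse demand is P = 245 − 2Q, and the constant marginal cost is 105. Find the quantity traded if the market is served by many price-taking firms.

Q = 70

Under competition P = MC = 105, so Q = (245 − 105)/2 = 70.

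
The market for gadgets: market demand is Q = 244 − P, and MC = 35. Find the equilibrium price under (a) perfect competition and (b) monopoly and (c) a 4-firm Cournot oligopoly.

Inverting demand: P = 244 − Q.
Under competition P = MC = 35, so Q = (244 − 35)/1 = 209.
A monopolist chooses Q where MR = MC. MR = 244 − 2Q; setting this equal to 35 gives Q = 104.5 and P = 139.5.
In a 4-firm Cournot equilibrium, symmetry and the first-order condition give q = (244 − 35)/(5) = 41.8. So Q = 167.2 and P = 76.8.

Competition: P = 35; Monopoly: P = 139.5; Cournot: P = 76.8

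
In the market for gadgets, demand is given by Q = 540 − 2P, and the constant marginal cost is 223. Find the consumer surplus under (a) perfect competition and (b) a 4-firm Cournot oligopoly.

Competition: CS = 2209; Cournot: CS = 1413.76

Inverting demand: P = 270 − 0.5Q.
Perfect competition: P = MC = 223, so 270 − 0.5Q = 223 and Q = 94.
CS = ½·(270 − 223)·94 = 2209.
Cournot with 4 identical firms: the symmetric best-response condition is 270 − 2.5q = 223. Each firm produces q = 18.8, total output Q = 75.2, price P = 232.4.
CS = ½·(270 − 232.4)·75.2 = 1413.76.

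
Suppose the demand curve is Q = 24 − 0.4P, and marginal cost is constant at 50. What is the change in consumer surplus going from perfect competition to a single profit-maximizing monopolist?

Consumer surplus falls by 15

Inverting demand: P = 60 − 2.5Q.
Perfect competition: P = MC = 50, so 60 − 2.5Q = 50 and Q = 4.
CS = ½·(60 − 50)·4 = 20.
A monopolist chooses Q where MR = MC. MR = 60 − 5Q; setting this equal to 50 gives Q = 2 and P = 55.
CS = ½·(60 − 55)·2 = 5.
Change in consumer surplus: 5 − 20 = −15.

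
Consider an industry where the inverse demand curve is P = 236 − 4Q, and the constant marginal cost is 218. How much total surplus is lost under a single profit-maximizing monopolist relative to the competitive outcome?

Perfect competition: P = MC = 218, so 236 − 4Q = 218 and Q = 4.5.
A monopolist chooses Q where MR = MC. MR = 236 − 8Q; setting this equal to 218 gives Q = 2.25 and P = 227.
DWL is the triangle between Q = 2.25 and Q = 4.5: ½·(4.5 − 2.25)·(227 − 218) = 10.125.

DWL = 10.125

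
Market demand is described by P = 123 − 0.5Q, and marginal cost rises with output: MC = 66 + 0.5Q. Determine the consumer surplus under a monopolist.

CS = 361

Monopoly sets MR = MC: 123 − Q = 66 + 0.5Q ⇒ Q = 38, P = 123 − 0.5·38 = 104.
CS = ½·(123 − 104)·38 = 361.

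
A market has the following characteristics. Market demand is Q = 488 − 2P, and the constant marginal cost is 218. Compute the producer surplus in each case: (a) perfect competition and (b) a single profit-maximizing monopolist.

Inverting demand: P = 244 − 0.5Q.
Under competition P = MC = 218, so Q = (244 − 218)/0.5 = 52.
PS = (218 − 218)·52 = 0.
Monopoly sets MR = MC: 244 − Q = 218 ⇒ Q = 26, P = 244 − 0.5·26 = 231.
PS = (231 − 218)·26 = 338.

Competition: PS = 0; Monopoly: PS = 338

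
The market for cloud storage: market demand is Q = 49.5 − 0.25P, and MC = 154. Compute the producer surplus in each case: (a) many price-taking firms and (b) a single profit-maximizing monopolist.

Inverting demand: P = 198 − 4Q.
Under competition P = MC = 154, so Q = (198 − 154)/4 = 11.
PS = (154 − 154)·11 = 0.
A monopolist chooses Q where MR = MC. MR = 198 − 8Q; setting this equal to 154 gives Q = 5.5 and P = 176.
PS = (176 − 154)·5.5 = 121.

Competition: PS = 0; Monopoly: PS = 121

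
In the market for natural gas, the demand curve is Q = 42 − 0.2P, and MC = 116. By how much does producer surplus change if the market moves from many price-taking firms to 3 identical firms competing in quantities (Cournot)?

Inverting demand: P = 210 − 5Q.
Competitive firms price at marginal cost: P = 116, giving Q = 18.8.
PS = (116 − 116)·18.8 = 0.
Cournot with 3 identical firms: the symmetric best-response condition is 210 − 20q = 116. Each firm produces q = 4.7, total output Q = 14.1, price P = 139.5.
PS = (139.5 − 116)·14.1 = 331.35.
Change in producer surplus: 331.35 − 0 = 331.35.

Producer surplus rises by 331.35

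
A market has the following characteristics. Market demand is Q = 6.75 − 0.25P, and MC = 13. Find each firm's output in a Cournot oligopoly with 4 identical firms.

q_i = 0.7

Inverting demand: P = 27 − 4Q.
In a 4-firm Cournot equilibrium, symmetry and the first-order condition give q = (27 − 13)/(20) = 0.7. So Q = 2.8 and P = 15.8.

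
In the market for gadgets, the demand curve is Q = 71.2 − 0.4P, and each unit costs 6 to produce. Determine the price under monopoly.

Inverting demand: P = 178 − 2.5Q.
The monopolist equates marginal revenue to marginal cost: 178 − 5Q = 6, so Q = 34.4. From demand, P = 92.

P = 92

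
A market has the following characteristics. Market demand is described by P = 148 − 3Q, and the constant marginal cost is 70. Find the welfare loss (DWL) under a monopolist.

Perfect competition: P = MC = 70, so 148 − 3Q = 70 and Q = 26.
Monopoly sets MR = MC: 148 − 6Q = 70 ⇒ Q = 13, P = 148 − 3·13 = 109.
DWL is the triangle between Q = 13 and Q = 26: ½·(26 − 13)·(109 − 70) = 253.5.

DWL = 253.5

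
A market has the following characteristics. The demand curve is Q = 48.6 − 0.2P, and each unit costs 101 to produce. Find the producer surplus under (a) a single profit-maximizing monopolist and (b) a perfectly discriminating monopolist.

Inverting demand: P = 243 − 5Q.
The monopolist equates marginal revenue to marginal cost: 243 − 10Q = 101, so Q = 14.2. From demand, P = 172.
PS = (172 − 101)·14.2 = 1008.2.
With perfect price discrimination, output is the efficient level Q = 28.4 (where demand meets MC), but every buyer pays their willingness to pay: CS = 0 and PS = total surplus.
PS = ½·(243 − 101)·28.4 = 2016.4.

Monopoly: PS = 1008.2; Perfect PD: PS = 2016.4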